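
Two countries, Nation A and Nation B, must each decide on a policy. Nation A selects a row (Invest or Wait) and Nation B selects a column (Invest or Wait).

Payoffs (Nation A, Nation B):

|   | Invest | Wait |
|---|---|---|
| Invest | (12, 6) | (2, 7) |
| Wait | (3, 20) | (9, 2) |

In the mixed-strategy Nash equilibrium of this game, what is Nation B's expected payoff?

128/19

First find p, the probability Nation A plays Invest, from Nation B's indifference between Invest and Wait: 6p + 20(1−p) = 7p + 2(1−p), giving p = 18/19.
Since Nation B is indifferent in equilibrium, Nation B's expected payoff equals the payoff from either column against (18/19, 1/19). Using Invest: 6(18/19) + 20(1/19) = 128/19.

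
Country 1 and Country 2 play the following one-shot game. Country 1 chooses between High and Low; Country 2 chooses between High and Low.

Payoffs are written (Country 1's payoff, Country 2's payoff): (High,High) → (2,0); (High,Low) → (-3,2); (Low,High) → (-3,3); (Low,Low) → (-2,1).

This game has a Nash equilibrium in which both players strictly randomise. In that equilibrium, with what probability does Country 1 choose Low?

1/2

Let x be the probability that Country 1 plays High. In a completely mixed equilibrium, Country 2 must be indifferent between High and Low.
Country 2's expected payoff from High is 3(1−x); from Low it is 2x + (1−x).
Setting these equal: −3x + 3 = x + 1, so x = 1/2.
Therefore Country 1 plays Low with probability 1 − 1/2 = 1/2.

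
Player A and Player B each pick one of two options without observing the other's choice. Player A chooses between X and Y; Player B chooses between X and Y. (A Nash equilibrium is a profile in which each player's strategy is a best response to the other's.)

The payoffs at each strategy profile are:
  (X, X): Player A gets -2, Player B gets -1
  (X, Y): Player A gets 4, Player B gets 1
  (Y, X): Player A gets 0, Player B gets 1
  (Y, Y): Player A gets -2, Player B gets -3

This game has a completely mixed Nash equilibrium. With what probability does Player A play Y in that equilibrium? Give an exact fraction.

1/3

Let r be the probability that Player A plays X. In a completely mixed equilibrium, Player B must be indifferent between X and Y.
Player B's expected payoff from X is −r + (1−r); from Y it is r − 3(1−r).
Setting these equal: −2r + 1 = 4r − 3, so r = 2/3.
Therefore Player A plays Y with probability 1 − 2/3 = 1/3.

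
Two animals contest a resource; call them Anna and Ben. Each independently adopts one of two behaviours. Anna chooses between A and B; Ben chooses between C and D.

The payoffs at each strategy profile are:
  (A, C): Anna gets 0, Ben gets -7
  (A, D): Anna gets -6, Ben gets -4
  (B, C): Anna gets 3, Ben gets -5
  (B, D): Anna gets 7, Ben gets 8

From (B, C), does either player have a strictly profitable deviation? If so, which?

Anna at (B, C) earns 3; deviating to A yields 0 — not better.
Ben earns -5; deviating to D yields 8 — a strict improvement.
Only Ben has a strictly profitable deviation.

Ben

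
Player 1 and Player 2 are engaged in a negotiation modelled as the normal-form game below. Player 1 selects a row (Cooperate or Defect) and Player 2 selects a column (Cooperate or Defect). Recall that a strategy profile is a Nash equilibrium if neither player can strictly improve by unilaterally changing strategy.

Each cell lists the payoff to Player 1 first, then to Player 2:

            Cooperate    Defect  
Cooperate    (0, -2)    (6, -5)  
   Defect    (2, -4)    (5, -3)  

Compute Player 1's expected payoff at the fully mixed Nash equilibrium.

4

First find y, the probability Player 2 plays Cooperate, from Player 1's indifference between Cooperate and Defect: 6(1−y) = 2y + 5(1−y), giving y = 1/3.
Since Player 1 is indifferent in equilibrium, Player 1's expected payoff equals the payoff from either row against (1/3, 2/3). Using Cooperate: 6(2/3) = 4.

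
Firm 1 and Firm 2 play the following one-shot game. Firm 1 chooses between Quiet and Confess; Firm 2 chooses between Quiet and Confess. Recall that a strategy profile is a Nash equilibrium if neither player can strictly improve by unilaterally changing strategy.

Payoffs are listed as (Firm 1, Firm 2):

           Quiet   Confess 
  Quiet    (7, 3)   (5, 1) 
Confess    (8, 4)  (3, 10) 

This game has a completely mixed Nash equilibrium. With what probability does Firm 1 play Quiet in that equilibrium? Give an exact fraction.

Let r be the probability that Firm 1 plays Quiet. In a completely mixed equilibrium, Firm 2 must be indifferent between Quiet and Confess.
Firm 2's expected payoff from Quiet is 3r + 4(1−r); from Confess it is r + 10(1−r).
Setting these equal: −r + 4 = −9r + 10, so r = 3/4.

3/4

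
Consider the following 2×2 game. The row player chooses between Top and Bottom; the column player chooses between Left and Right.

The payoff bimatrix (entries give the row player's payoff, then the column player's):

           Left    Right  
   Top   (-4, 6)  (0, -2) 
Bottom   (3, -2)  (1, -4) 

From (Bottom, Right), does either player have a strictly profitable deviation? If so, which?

The column player

The row player at (Bottom, Right) earns 1; deviating to Top yields 0 — not better.
The column player earns -4; deviating to Left yields -2 — a strict improvement.
Only the column player has a strictly profitable deviation.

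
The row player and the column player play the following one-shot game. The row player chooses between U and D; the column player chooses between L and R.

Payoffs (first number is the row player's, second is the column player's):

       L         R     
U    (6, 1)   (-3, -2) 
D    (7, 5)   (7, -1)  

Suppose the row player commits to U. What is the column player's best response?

L

Against U, the column player earns 1 from L and -2 from R.
So L is the best response.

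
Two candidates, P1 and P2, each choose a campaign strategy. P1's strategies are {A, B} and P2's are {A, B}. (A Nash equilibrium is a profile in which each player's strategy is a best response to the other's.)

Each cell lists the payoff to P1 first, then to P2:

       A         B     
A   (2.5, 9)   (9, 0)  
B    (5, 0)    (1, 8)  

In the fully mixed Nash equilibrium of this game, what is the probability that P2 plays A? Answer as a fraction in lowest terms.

16/21

Let q be the probability that P2 plays A. In a completely mixed equilibrium, P1 must be indifferent between A and B.
P1's expected payoff from A is 2.5q + 9(1−q); from B it is 5q + (1−q).
Setting these equal: −6.5q + 9 = 4q + 1, so q = 16/21.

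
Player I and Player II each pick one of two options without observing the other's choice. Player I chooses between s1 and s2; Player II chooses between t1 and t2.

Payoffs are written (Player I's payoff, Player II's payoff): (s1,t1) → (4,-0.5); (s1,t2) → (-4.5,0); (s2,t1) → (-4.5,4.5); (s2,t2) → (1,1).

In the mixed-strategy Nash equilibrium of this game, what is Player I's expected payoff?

First find y, the probability Player II plays t1, from Player I's indifference between s1 and s2: 4y − 4.5(1−y) = −4.5y + (1−y), giving y = 11/28.
Since Player I is indifferent in equilibrium, Player I's expected payoff equals the payoff from either row against (11/28, 17/28). Using s1: 4(11/28) − 4.5(17/28) = -65/56.

-65/56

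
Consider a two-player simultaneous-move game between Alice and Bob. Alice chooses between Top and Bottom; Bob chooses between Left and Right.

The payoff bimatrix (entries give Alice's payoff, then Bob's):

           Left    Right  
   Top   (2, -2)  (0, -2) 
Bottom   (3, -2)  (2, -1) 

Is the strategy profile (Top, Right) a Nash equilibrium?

At (Top, Right), Alice earns 0; switching to Bottom would give 2, so Alice would deviate.
Bob earns -2; switching to Left would give -2, so Bob has no profitable deviation.
Since at least one player can profitably deviate, this is not a Nash equilibrium.

No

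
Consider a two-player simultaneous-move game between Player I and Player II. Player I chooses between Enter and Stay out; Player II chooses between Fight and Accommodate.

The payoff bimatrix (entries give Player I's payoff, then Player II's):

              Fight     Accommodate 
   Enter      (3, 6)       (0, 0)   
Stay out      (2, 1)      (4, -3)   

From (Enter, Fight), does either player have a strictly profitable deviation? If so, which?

Neither

Player I at (Enter, Fight) earns 3; deviating to Stay out yields 2 — not better.
Player II earns 6; deviating to Accommodate yields 0 — not better.
Neither player can strictly improve; the profile is a Nash equilibrium.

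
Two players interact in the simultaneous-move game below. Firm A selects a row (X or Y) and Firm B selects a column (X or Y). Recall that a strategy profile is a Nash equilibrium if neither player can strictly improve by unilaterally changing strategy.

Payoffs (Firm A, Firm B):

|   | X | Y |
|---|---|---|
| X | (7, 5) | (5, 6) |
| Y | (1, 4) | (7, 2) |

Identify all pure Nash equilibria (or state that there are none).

none

(X, X): Firm B prefers Y (6 > 5) — not an equilibrium.
(X, Y): Firm A prefers Y (7 > 5) — not an equilibrium.
(Y, X): Firm A prefers X (7 > 1) — not an equilibrium.
(Y, Y): Firm B prefers X (4 > 2) — not an equilibrium.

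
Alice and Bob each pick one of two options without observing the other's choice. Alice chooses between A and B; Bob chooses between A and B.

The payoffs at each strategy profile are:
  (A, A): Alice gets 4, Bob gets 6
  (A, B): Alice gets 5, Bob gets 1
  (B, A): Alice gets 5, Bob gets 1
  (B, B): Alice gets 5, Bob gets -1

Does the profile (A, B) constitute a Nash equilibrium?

At (A, B), Alice earns 5; switching to B would give 5, so Alice has no profitable deviation.
Bob earns 1; switching to A would give 6, so Bob would deviate.
Since at least one player can profitably deviate, this is not a Nash equilibrium.

No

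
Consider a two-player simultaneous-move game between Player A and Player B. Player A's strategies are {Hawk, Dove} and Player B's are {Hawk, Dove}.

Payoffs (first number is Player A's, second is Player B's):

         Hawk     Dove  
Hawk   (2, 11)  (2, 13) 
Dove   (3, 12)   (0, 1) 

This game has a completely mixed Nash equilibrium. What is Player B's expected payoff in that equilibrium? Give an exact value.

First find p, the probability Player A plays Hawk, from Player B's indifference between Hawk and Dove: 11p + 12(1−p) = 13p + (1−p), giving p = 11/13.
Since Player B is indifferent in equilibrium, Player B's expected payoff equals the payoff from either column against (11/13, 2/13). Using Hawk: 11(11/13) + 12(2/13) = 145/13.

145/13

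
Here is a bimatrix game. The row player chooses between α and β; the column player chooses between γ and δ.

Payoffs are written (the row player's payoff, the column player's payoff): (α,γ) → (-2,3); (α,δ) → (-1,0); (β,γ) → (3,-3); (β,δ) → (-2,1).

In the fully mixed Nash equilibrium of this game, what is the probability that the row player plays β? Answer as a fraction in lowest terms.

Let x be the probability that the row player plays α. In a completely mixed equilibrium, the column player must be indifferent between γ and δ.
The column player's expected payoff from γ is 3x − 3(1−x); from δ it is (1−x).
Setting these equal: 6x − 3 = −x + 1, so x = 4/7.
Therefore the row player plays β with probability 1 − 4/7 = 3/7.

3/7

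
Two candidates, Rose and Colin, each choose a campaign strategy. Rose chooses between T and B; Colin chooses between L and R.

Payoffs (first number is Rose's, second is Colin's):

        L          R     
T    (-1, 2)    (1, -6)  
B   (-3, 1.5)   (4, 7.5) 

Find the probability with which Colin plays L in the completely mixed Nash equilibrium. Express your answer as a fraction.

Let q be the probability that Colin plays L. In a completely mixed equilibrium, Rose must be indifferent between T and B.
Rose's expected payoff from T is −q + (1−q); from B it is −3q + 4(1−q).
Setting these equal: −2q + 1 = −7q + 4, so q = 3/5.

3/5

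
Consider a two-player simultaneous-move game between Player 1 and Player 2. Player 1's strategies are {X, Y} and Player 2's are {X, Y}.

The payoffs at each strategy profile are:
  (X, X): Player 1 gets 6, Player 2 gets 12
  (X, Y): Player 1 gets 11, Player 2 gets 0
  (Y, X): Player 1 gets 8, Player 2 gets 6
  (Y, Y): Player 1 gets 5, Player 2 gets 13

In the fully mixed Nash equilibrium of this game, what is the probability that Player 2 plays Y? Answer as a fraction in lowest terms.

1/4

Let y be the probability that Player 2 plays X. In a completely mixed equilibrium, Player 1 must be indifferent between X and Y.
Player 1's expected payoff from X is 6y + 11(1−y); from Y it is 8y + 5(1−y).
Setting these equal: −5y + 11 = 3y + 5, so y = 3/4.
Therefore Player 2 plays Y with probability 1 − 3/4 = 1/4.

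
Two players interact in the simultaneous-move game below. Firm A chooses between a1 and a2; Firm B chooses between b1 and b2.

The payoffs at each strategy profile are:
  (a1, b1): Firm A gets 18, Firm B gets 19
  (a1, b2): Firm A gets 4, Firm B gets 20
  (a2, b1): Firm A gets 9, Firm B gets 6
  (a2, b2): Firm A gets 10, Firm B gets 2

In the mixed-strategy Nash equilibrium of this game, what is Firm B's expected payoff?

First find p, the probability Firm A plays a1, from Firm B's indifference between b1 and b2: 19p + 6(1−p) = 20p + 2(1−p), giving p = 4/5.
Since Firm B is indifferent in equilibrium, Firm B's expected payoff equals the payoff from either column against (4/5, 1/5). Using b1: 19(4/5) + 6(1/5) = 82/5.

82/5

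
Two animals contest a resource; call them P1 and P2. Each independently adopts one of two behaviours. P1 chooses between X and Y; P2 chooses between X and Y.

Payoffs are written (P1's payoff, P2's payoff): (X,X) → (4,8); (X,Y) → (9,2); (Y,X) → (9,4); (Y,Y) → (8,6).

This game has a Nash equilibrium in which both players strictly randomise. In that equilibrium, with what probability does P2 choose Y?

5/6

Let c be the probability that P2 plays X. In a completely mixed equilibrium, P1 must be indifferent between X and Y.
P1's expected payoff from X is 4c + 9(1−c); from Y it is 9c + 8(1−c).
Setting these equal: −5c + 9 = c + 8, so c = 1/6.
Therefore P2 plays Y with probability 1 − 1/6 = 5/6.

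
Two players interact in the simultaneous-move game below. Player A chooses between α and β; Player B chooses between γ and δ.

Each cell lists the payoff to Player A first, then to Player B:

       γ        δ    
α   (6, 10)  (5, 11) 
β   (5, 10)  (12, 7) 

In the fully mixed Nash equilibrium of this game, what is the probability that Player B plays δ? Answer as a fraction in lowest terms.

1/8

Let c be the probability that Player B plays γ. In a completely mixed equilibrium, Player A must be indifferent between α and β.
Player A's expected payoff from α is 6c + 5(1−c); from β it is 5c + 12(1−c).
Setting these equal: c + 5 = −7c + 12, so c = 7/8.
Therefore Player B plays δ with probability 1 − 7/8 = 1/8.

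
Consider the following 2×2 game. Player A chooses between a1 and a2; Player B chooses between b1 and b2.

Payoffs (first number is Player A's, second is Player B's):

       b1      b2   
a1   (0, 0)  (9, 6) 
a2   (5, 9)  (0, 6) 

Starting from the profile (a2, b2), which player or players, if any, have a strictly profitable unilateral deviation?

Player A at (a2, b2) earns 0; deviating to a1 yields 9 — a strict improvement.
Player B earns 6; deviating to b1 yields 9 — a strict improvement.
Both Player A and Player B have strictly profitable deviations.

Both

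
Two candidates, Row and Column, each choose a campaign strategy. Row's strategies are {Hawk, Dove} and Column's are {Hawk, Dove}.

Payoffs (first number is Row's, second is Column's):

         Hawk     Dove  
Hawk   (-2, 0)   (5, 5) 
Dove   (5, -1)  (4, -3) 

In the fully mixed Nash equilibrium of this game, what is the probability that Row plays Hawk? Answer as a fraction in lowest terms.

Let p be the probability that Row plays Hawk. In a completely mixed equilibrium, Column must be indifferent between Hawk and Dove.
Column's expected payoff from Hawk is −(1−p); from Dove it is 5p − 3(1−p).
Setting these equal: p − 1 = 8p − 3, so p = 2/7.

2/7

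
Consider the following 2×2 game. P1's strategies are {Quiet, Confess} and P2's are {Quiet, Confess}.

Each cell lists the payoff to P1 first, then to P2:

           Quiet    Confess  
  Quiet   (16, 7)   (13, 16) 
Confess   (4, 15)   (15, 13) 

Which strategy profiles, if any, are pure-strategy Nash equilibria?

none

(Quiet, Quiet): P2 prefers Confess (16 > 7) — not an equilibrium.
(Quiet, Confess): P1 prefers Confess (15 > 13) — not an equilibrium.
(Confess, Quiet): P1 prefers Quiet (16 > 4) — not an equilibrium.
(Confess, Confess): P2 prefers Quiet (15 > 13) — not an equilibrium.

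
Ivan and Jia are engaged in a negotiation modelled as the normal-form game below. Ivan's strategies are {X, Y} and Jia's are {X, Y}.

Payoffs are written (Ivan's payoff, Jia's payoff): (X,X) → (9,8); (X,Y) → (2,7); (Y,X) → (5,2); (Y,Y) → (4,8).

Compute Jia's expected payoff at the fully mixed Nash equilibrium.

First find p, the probability Ivan plays X, from Jia's indifference between X and Y: 8p + 2(1−p) = 7p + 8(1−p), giving p = 6/7.
Since Jia is indifferent in equilibrium, Jia's expected payoff equals the payoff from either column against (6/7, 1/7). Using X: 8(6/7) + 2(1/7) = 50/7.

50/7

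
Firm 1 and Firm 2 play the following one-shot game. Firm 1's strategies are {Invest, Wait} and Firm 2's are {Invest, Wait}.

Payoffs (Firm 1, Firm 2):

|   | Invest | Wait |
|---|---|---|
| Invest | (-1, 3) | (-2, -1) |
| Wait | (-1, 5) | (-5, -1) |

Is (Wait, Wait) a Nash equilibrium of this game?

At (Wait, Wait), Firm 1 earns -5; switching to Invest would give -2, so Firm 1 would deviate.
Firm 2 earns -1; switching to Invest would give 5, so Firm 2 would deviate.
Since at least one player can profitably deviate, this is not a Nash equilibrium.

No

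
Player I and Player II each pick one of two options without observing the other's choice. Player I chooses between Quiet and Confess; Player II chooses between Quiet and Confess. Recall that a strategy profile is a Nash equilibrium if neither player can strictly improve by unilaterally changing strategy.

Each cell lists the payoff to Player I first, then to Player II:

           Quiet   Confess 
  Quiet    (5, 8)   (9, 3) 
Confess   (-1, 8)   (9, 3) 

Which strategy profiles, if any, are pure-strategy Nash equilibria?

(Quiet, Quiet): Player I gets 5 ≥ -1 from Confess, and Player II gets 8 ≥ 3 from Confess — Nash equilibrium.
(Quiet, Confess): Player II prefers Quiet (8 > 3) — not an equilibrium.
(Confess, Quiet): Player I prefers Quiet (5 > -1) — not an equilibrium.
(Confess, Confess): Player II prefers Quiet (8 > 3) — not an equilibrium.

(Quiet, Quiet)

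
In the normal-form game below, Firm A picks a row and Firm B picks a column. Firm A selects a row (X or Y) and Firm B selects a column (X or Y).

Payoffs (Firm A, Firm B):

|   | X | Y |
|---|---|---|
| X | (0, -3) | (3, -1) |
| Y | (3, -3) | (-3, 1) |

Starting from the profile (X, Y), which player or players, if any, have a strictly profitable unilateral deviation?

Neither

Firm A at (X, Y) earns 3; deviating to Y yields -3 — not better.
Firm B earns -1; deviating to X yields -3 — not better.
Neither player can strictly improve; the profile is a Nash equilibrium.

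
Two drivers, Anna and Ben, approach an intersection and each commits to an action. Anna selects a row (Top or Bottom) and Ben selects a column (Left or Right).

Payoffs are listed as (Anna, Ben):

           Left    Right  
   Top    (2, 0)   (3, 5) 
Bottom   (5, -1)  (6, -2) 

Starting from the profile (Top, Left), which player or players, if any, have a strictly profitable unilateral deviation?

Anna at (Top, Left) earns 2; deviating to Bottom yields 5 — a strict improvement.
Ben earns 0; deviating to Right yields 5 — a strict improvement.
Both Anna and Ben have strictly profitable deviations.

Both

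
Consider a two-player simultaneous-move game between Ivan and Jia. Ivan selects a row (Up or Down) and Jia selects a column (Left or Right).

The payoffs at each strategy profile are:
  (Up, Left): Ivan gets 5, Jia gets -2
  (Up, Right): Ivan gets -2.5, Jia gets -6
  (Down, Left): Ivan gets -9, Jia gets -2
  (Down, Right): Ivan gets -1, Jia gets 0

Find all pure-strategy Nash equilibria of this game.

(Up, Left): Ivan gets 5 ≥ -9 from Down, and Jia gets -2 ≥ -6 from Right — Nash equilibrium.
(Up, Right): Ivan prefers Down (-1 > -2.5); Jia prefers Left (-2 > -6) — not an equilibrium.
(Down, Left): Ivan prefers Up (5 > -9); Jia prefers Right (0 > -2) — not an equilibrium.
(Down, Right): Ivan gets -1 ≥ -2.5 from Up, and Jia gets 0 ≥ -2 from Left — Nash equilibrium.

(Up, Left) and (Down, Right)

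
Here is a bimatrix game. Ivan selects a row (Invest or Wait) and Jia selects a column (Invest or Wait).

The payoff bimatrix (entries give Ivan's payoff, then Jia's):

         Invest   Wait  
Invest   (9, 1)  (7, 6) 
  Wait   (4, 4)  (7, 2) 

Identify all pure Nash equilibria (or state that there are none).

(Invest, Wait)

(Invest, Invest): Jia prefers Wait (6 > 1) — not an equilibrium.
(Invest, Wait): Ivan gets 7 ≥ 7 from Wait, and Jia gets 6 ≥ 1 from Invest — Nash equilibrium.
(Wait, Invest): Ivan prefers Invest (9 > 4) — not an equilibrium.
(Wait, Wait): Jia prefers Invest (4 > 2) — not an equilibrium.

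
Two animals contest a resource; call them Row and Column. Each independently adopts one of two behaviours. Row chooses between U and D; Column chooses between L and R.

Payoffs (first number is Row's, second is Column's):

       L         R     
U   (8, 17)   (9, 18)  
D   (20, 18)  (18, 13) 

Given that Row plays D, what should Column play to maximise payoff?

Against D, Column earns 18 from L and 13 from R.
So L is the best response.

L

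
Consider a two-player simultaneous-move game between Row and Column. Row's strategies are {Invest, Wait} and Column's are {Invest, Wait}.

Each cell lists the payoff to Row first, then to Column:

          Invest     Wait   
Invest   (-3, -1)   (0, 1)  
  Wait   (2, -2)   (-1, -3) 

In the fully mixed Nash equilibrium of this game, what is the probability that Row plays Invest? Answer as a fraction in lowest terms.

Let x be the probability that Row plays Invest. In a completely mixed equilibrium, Column must be indifferent between Invest and Wait.
Column's expected payoff from Invest is −x − 2(1−x); from Wait it is x − 3(1−x).
Setting these equal: x − 2 = 4x − 3, so x = 1/3.

1/3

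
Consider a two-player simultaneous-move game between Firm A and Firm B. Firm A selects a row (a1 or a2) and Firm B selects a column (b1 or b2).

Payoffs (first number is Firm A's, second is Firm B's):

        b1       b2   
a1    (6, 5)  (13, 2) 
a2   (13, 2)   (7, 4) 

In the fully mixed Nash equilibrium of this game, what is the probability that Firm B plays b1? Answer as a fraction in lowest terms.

6/13

Let c be the probability that Firm B plays b1. In a completely mixed equilibrium, Firm A must be indifferent between a1 and a2.
Firm A's expected payoff from a1 is 6c + 13(1−c); from a2 it is 13c + 7(1−c).
Setting these equal: −7c + 13 = 6c + 7, so c = 6/13.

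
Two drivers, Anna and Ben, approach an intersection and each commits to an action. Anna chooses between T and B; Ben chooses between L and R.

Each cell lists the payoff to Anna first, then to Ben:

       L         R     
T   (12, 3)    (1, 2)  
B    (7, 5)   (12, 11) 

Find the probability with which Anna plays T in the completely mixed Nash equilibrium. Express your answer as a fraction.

Let r be the probability that Anna plays T. In a completely mixed equilibrium, Ben must be indifferent between L and R.
Ben's expected payoff from L is 3r + 5(1−r); from R it is 2r + 11(1−r).
Setting these equal: −2r + 5 = −9r + 11, so r = 6/7.

6/7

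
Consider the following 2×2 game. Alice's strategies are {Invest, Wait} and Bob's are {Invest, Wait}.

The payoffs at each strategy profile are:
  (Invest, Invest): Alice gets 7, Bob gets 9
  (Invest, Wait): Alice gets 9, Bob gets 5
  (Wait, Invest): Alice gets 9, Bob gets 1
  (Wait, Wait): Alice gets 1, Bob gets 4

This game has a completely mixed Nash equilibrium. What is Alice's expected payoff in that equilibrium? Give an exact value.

37/5

First find q, the probability Bob plays Invest, from Alice's indifference between Invest and Wait: 7q + 9(1−q) = 9q + (1−q), giving q = 4/5.
Since Alice is indifferent in equilibrium, Alice's expected payoff equals the payoff from either row against (4/5, 1/5). Using Invest: 7(4/5) + 9(1/5) = 37/5.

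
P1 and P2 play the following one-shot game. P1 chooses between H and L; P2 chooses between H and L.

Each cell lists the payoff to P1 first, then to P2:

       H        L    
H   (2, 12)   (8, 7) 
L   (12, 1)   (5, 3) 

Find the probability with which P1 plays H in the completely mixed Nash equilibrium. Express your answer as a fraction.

Let r be the probability that P1 plays H. In a completely mixed equilibrium, P2 must be indifferent between H and L.
P2's expected payoff from H is 12r + (1−r); from L it is 7r + 3(1−r).
Setting these equal: 11r + 1 = 4r + 3, so r = 2/7.

2/7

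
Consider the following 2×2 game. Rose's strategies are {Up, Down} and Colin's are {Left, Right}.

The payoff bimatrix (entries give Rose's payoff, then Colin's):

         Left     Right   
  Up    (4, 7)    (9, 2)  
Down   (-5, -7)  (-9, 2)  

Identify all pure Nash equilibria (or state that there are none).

(Up, Left): Rose gets 4 ≥ -5 from Down, and Colin gets 7 ≥ 2 from Right — Nash equilibrium.
(Up, Right): Colin prefers Left (7 > 2) — not an equilibrium.
(Down, Left): Rose prefers Up (4 > -5); Colin prefers Right (2 > -7) — not an equilibrium.
(Down, Right): Rose prefers Up (9 > -9) — not an equilibrium.

(Up, Left)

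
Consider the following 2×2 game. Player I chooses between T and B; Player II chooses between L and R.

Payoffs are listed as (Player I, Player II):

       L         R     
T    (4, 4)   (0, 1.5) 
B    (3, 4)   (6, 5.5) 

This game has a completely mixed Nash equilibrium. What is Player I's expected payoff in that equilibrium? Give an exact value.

24/7

First find q, the probability Player II plays L, from Player I's indifference between T and B: 4q = 3q + 6(1−q), giving q = 6/7.
Since Player I is indifferent in equilibrium, Player I's expected payoff equals the payoff from either row against (6/7, 1/7). Using T: 4(6/7) = 24/7.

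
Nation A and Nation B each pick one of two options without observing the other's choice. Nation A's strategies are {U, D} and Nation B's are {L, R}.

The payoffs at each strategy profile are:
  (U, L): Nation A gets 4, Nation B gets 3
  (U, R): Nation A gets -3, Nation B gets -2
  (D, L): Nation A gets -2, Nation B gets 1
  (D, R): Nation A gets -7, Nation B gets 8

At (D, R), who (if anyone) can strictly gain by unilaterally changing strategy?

Nation A at (D, R) earns -7; deviating to U yields -3 — a strict improvement.
Nation B earns 8; deviating to L yields 1 — not better.
Only Nation A has a strictly profitable deviation.

Nation A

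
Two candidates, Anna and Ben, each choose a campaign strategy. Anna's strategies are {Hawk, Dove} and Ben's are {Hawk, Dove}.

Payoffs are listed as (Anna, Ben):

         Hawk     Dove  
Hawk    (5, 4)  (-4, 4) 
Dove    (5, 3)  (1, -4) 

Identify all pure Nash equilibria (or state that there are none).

(Hawk, Hawk): Anna gets 5 ≥ 5 from Dove, and Ben gets 4 ≥ 4 from Dove — Nash equilibrium.
(Hawk, Dove): Anna prefers Dove (1 > -4) — not an equilibrium.
(Dove, Hawk): Anna gets 5 ≥ 5 from Hawk, and Ben gets 3 ≥ -4 from Dove — Nash equilibrium.
(Dove, Dove): Ben prefers Hawk (3 > -4) — not an equilibrium.

(Hawk, Hawk) and (Dove, Hawk)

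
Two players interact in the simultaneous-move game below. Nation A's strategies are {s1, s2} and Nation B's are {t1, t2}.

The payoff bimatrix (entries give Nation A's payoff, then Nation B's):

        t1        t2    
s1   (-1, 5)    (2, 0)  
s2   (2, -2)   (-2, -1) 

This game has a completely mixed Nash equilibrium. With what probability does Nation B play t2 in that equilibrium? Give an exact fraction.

3/7

Let q be the probability that Nation B plays t1. In a completely mixed equilibrium, Nation A must be indifferent between s1 and s2.
Nation A's expected payoff from s1 is −q + 2(1−q); from s2 it is 2q − 2(1−q).
Setting these equal: −3q + 2 = 4q − 2, so q = 4/7.
Therefore Nation B plays t2 with probability 1 − 4/7 = 3/7.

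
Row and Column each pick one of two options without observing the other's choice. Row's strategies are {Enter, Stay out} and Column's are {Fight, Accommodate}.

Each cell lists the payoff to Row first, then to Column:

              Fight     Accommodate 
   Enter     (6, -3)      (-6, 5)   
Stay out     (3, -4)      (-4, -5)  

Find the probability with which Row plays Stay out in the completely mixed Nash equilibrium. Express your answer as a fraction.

Let r be the probability that Row plays Enter. In a completely mixed equilibrium, Column must be indifferent between Fight and Accommodate.
Column's expected payoff from Fight is −3r − 4(1−r); from Accommodate it is 5r − 5(1−r).
Setting these equal: r − 4 = 10r − 5, so r = 1/9.
Therefore Row plays Stay out with probability 1 − 1/9 = 8/9.

8/9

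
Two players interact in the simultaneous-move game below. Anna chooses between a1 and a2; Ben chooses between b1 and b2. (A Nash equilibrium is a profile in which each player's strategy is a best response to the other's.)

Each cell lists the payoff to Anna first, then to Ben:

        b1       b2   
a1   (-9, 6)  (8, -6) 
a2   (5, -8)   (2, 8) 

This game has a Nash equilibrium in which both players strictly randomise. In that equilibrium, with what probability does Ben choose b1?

Let q be the probability that Ben plays b1. In a completely mixed equilibrium, Anna must be indifferent between a1 and a2.
Anna's expected payoff from a1 is −9q + 8(1−q); from a2 it is 5q + 2(1−q).
Setting these equal: −17q + 8 = 3q + 2, so q = 3/10.

3/10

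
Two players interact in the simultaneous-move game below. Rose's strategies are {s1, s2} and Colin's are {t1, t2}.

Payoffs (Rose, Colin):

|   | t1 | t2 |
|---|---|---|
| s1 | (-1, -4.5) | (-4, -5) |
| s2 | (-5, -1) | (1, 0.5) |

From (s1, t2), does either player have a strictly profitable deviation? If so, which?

Both

Rose at (s1, t2) earns -4; deviating to s2 yields 1 — a strict improvement.
Colin earns -5; deviating to t1 yields -4.5 — a strict improvement.
Both Rose and Colin have strictly profitable deviations.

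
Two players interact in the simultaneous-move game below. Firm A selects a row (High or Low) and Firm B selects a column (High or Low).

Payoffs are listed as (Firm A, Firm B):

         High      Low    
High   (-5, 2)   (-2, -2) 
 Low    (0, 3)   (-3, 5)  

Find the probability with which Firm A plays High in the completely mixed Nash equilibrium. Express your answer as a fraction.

Let x be the probability that Firm A plays High. In a completely mixed equilibrium, Firm B must be indifferent between High and Low.
Firm B's expected payoff from High is 2x + 3(1−x); from Low it is −2x + 5(1−x).
Setting these equal: −x + 3 = −7x + 5, so x = 1/3.

1/3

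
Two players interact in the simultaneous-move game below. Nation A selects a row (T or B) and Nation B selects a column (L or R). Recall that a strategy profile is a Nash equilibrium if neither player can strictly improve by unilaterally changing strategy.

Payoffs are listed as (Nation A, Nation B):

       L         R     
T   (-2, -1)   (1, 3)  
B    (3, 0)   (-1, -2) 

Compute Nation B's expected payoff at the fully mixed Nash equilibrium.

-1/3

First find p, the probability Nation A plays T, from Nation B's indifference between L and R: −p = 3p − 2(1−p), giving p = 1/3.
Since Nation B is indifferent in equilibrium, Nation B's expected payoff equals the payoff from either column against (1/3, 2/3). Using L: −(1/3) = -1/3.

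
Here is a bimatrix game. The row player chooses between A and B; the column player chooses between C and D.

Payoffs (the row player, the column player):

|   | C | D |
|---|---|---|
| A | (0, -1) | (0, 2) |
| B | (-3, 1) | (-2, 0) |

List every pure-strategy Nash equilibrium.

(A, D)

(A, C): the column player prefers D (2 > -1) — not an equilibrium.
(A, D): the row player gets 0 ≥ -2 from B, and the column player gets 2 ≥ -1 from C — Nash equilibrium.
(B, C): the row player prefers A (0 > -3) — not an equilibrium.
(B, D): the row player prefers A (0 > -2); the column player prefers C (1 > 0) — not an equilibrium.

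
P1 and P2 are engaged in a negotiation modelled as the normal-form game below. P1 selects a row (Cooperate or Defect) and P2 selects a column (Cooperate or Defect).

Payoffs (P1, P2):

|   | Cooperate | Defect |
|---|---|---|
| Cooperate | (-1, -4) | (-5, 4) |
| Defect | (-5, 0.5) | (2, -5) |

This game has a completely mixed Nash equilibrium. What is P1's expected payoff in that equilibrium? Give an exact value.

-27/11

First find q, the probability P2 plays Cooperate, from P1's indifference between Cooperate and Defect: −q − 5(1−q) = −5q + 2(1−q), giving q = 7/11.
Since P1 is indifferent in equilibrium, P1's expected payoff equals the payoff from either row against (7/11, 4/11). Using Cooperate: −(7/11) − 5(4/11) = -27/11.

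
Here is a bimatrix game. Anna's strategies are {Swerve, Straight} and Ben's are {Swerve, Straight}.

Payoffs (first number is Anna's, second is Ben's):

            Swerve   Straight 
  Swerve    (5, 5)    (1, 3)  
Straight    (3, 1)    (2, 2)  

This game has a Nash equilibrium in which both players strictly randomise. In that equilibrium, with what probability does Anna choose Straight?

2/3

Let x be the probability that Anna plays Swerve. In a completely mixed equilibrium, Ben must be indifferent between Swerve and Straight.
Ben's expected payoff from Swerve is 5x + (1−x); from Straight it is 3x + 2(1−x).
Setting these equal: 4x + 1 = x + 2, so x = 1/3.
Therefore Anna plays Straight with probability 1 − 1/3 = 2/3.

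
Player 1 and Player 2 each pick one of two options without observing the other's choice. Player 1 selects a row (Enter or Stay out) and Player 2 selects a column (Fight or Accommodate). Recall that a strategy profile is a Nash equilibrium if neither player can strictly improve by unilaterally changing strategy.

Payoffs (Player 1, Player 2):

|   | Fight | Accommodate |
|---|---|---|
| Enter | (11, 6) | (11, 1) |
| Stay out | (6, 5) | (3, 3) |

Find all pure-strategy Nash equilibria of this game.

(Enter, Fight)

(Enter, Fight): Player 1 gets 11 ≥ 6 from Stay out, and Player 2 gets 6 ≥ 1 from Accommodate — Nash equilibrium.
(Enter, Accommodate): Player 2 prefers Fight (6 > 1) — not an equilibrium.
(Stay out, Fight): Player 1 prefers Enter (11 > 6) — not an equilibrium.
(Stay out, Accommodate): Player 1 prefers Enter (11 > 3); Player 2 prefers Fight (5 > 3) — not an equilibrium.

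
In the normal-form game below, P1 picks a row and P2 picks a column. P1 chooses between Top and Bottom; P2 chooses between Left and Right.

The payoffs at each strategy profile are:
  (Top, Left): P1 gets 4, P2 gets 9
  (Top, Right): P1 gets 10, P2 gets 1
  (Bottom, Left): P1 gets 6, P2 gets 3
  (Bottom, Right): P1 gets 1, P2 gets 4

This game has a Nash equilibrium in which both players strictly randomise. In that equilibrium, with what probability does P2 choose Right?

Let c be the probability that P2 plays Left. In a completely mixed equilibrium, P1 must be indifferent between Top and Bottom.
P1's expected payoff from Top is 4c + 10(1−c); from Bottom it is 6c + (1−c).
Setting these equal: −6c + 10 = 5c + 1, so c = 9/11.
Therefore P2 plays Right with probability 1 − 9/11 = 2/11.

2/11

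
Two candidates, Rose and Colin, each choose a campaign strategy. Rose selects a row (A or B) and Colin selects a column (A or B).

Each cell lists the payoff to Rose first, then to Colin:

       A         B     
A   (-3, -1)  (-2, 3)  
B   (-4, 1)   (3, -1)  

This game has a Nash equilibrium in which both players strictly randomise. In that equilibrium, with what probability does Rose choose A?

1/3

Let x be the probability that Rose plays A. In a completely mixed equilibrium, Colin must be indifferent between A and B.
Colin's expected payoff from A is −x + (1−x); from B it is 3x − (1−x).
Setting these equal: −2x + 1 = 4x − 1, so x = 1/3.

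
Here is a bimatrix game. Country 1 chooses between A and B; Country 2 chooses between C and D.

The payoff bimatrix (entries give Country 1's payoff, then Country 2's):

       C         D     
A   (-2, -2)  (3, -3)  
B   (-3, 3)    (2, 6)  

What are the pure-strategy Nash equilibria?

(A, C): Country 1 gets -2 ≥ -3 from B, and Country 2 gets -2 ≥ -3 from D — Nash equilibrium.
(A, D): Country 2 prefers C (-2 > -3) — not an equilibrium.
(B, C): Country 1 prefers A (-2 > -3); Country 2 prefers D (6 > 3) — not an equilibrium.
(B, D): Country 1 prefers A (3 > 2) — not an equilibrium.

(A, C)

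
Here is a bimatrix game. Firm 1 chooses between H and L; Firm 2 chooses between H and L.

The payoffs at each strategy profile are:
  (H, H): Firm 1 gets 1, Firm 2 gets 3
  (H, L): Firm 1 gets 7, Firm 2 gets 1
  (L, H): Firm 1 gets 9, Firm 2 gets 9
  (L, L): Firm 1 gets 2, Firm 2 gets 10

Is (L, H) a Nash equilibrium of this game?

No

At (L, H), Firm 1 earns 9; switching to H would give 1, so Firm 1 has no profitable deviation.
Firm 2 earns 9; switching to L would give 10, so Firm 2 would deviate.
Since at least one player can profitably deviate, this is not a Nash equilibrium.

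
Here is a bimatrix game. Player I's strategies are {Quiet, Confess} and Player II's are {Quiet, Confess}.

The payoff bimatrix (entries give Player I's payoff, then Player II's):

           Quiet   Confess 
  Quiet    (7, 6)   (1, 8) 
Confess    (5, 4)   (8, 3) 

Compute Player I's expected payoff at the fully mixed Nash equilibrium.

17/3

First find y, the probability Player II plays Quiet, from Player I's indifference between Quiet and Confess: 7y + (1−y) = 5y + 8(1−y), giving y = 7/9.
Since Player I is indifferent in equilibrium, Player I's expected payoff equals the payoff from either row against (7/9, 2/9). Using Quiet: 7(7/9) + (2/9) = 17/3.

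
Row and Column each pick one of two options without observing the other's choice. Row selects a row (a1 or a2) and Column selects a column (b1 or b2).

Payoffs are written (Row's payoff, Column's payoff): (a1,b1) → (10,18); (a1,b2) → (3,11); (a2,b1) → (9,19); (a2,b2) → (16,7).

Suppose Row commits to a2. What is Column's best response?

Against a2, Column earns 19 from b1 and 7 from b2.
So b1 is the best response.

b1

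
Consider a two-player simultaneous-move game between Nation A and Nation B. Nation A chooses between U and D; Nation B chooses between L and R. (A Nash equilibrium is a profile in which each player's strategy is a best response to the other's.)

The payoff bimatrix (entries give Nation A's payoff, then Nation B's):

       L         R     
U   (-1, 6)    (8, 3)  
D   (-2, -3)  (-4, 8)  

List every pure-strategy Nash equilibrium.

(U, L)

(U, L): Nation A gets -1 ≥ -2 from D, and Nation B gets 6 ≥ 3 from R — Nash equilibrium.
(U, R): Nation B prefers L (6 > 3) — not an equilibrium.
(D, L): Nation A prefers U (-1 > -2); Nation B prefers R (8 > -3) — not an equilibrium.
(D, R): Nation A prefers U (8 > -4) — not an equilibrium.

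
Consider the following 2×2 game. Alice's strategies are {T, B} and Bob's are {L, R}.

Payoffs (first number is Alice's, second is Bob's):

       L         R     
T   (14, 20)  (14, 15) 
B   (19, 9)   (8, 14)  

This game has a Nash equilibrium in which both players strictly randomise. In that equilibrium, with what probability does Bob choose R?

Let y be the probability that Bob plays L. In a completely mixed equilibrium, Alice must be indifferent between T and B.
Alice's expected payoff from T is 14y + 14(1−y); from B it is 19y + 8(1−y).
Setting these equal: 14 = 11y + 8, so y = 6/11.
Therefore Bob plays R with probability 1 − 6/11 = 5/11.

5/11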